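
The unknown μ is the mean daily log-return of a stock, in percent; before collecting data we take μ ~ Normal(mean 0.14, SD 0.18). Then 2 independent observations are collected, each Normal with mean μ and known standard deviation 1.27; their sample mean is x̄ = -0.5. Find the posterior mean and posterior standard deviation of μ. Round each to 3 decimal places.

Posterior mean ≈ 0.115; posterior SD ≈ 0.176

Prior precision 1/τ₀² = 1/0.18² = 30.8642; data precision n/σ² = 2/1.27² = 1.24000.
Posterior precision = 30.8642 + 1.24000 = 32.1042, giving posterior SD = 1/√32.1042 = 0.176.
Posterior mean = (30.8642·0.14 + 1.24000·-0.5) / 32.1042 = 0.115.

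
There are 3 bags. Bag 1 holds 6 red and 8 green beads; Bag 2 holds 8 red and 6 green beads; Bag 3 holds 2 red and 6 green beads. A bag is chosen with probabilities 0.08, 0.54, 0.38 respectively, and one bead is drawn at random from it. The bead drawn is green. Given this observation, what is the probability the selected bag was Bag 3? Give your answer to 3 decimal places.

Tabulate prior·likelihood by source: [1] prior 0.08, lik 0.5714, product 0.04571; [2] prior 0.54, lik 0.4286, product 0.2314; [3] prior 0.38, lik 0.75, product 0.2850.
Normalizing constant = 0.56214; the posterior for Bag 3 is its product over the sum, 0.2850/0.56214 = 0.507.

Posterior probability ≈ 0.507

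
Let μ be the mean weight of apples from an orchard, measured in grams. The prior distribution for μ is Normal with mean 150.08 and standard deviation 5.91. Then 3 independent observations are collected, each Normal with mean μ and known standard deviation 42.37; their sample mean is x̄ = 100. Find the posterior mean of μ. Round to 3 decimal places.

With known σ, the Normal prior is conjugate. Weight on the data is w = (n/σ²)/(n/σ² + 1/τ₀²) = 0.00167111/(0.00167111+0.0286302) = 0.055150.
Posterior mean = w·x̄ + (1−w)·μ₀ = 0.055150·100 + 0.94485·150.08 = 147.318.

Posterior mean ≈ 147.318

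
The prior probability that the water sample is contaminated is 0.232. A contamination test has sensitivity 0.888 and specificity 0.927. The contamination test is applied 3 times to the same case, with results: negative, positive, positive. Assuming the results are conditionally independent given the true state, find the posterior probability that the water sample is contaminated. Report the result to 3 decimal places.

With H the event that the water sample is contaminated, the joint likelihood of the observed sequence is P(data|H) = 0.112·0.888·0.888 = 0.088317 and P(data|¬H) = 0.927·0.073·0.073 = 0.0049400.
Bayes: P(H|data) = 0.232·0.088317 / (0.232·0.088317 + 0.768·0.0049400) = 0.020490/0.024283 = 0.8438.

Posterior P(H) ≈ 0.844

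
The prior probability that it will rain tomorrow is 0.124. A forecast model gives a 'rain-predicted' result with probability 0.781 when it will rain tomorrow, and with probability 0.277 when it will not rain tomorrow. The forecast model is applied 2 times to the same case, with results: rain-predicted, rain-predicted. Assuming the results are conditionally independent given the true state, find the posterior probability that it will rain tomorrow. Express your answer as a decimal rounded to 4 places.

Posterior P(H) ≈ 0.5295

Let H be the event that it will rain tomorrow; start with P(H) = 0.124. P('rain-predicted'|H) = 0.781, P('rain-predicted'|¬H) = 0.277.
Update on result 1 ('rain-predicted'): P(H) ← 0.781·0.1240 / (0.781·0.1240 + 0.277·0.8760) = 0.096844/0.33950 = 0.2853.
Update on result 2 ('rain-predicted'): P(H) ← 0.781·0.2853 / (0.781·0.2853 + 0.277·0.7147) = 0.22279/0.42077 = 0.5295.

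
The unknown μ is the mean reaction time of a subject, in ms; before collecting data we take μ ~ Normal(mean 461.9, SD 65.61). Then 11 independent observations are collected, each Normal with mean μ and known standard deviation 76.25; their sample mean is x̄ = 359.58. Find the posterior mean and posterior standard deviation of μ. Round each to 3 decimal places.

With known σ, the Normal prior is conjugate. Weight on the data is w = (n/σ²)/(n/σ² + 1/τ₀²) = 0.00189196/(0.00189196+0.00023231) = 0.89064.
Posterior mean = w·x̄ + (1−w)·μ₀ = 0.89064·359.58 + 0.10936·461.9 = 370.770. Posterior variance = 1/(0.00189196+0.00023231) = 470.750, so SD = 21.697.

Posterior mean ≈ 370.770; posterior SD ≈ 21.697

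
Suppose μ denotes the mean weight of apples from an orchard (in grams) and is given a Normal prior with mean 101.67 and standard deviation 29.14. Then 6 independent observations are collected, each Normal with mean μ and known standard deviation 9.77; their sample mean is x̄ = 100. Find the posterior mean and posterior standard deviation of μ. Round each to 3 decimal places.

Posterior mean ≈ 100.031; posterior SD ≈ 3.952

With known σ, the Normal prior is conjugate. Weight on the data is w = (n/σ²)/(n/σ² + 1/τ₀²) = 0.0628582/(0.0628582+0.00117766) = 0.98161.
Posterior mean = w·x̄ + (1−w)·μ₀ = 0.98161·100 + 0.018391·101.67 = 100.031. Posterior variance = 1/(0.0628582+0.00117766) = 15.6162, so SD = 3.952.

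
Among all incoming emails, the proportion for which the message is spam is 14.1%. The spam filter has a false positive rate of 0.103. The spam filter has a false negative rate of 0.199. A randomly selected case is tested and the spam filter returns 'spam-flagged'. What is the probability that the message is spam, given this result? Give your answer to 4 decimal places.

Write H for 'the message is spam'. Prior odds H:¬H = 0.141/0.859 = 0.16414. For the 'spam-flagged' outcome, the likelihood ratio is 0.801/0.103 = 7.7767.
Posterior odds = 0.16414 × 7.7767 = 1.2765, so P(H|E) = 1.2765/(1+1.2765) = 0.5607.

P(H | E) ≈ 0.5607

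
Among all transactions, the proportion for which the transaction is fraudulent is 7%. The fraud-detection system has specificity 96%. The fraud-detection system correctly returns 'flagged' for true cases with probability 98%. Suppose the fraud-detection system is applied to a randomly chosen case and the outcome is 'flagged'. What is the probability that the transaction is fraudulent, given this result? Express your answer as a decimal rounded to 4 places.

P(H | E) ≈ 0.6484

Write H for 'the transaction is fraudulent'. Prior odds H:¬H = 0.07/0.93 = 0.075269. For the 'flagged' outcome, the likelihood ratio is 0.98/0.04 = 24.500.
Posterior odds = 0.075269 × 24.500 = 1.8441, so P(H|E) = 1.8441/(1+1.8441) = 0.6484.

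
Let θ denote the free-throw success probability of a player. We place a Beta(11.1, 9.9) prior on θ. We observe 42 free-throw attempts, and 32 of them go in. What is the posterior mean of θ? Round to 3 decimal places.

Posterior mean ≈ 0.684

Observing 32 successes and 10 failures updates Beta(11.1, 9.9) by adding the success and failure counts to the two shape parameters: α = 11.1+32 = 43.1, β = 9.9+10 = 19.9.
E[θ | data] = 43.1/(43.1+19.9) = 0.684.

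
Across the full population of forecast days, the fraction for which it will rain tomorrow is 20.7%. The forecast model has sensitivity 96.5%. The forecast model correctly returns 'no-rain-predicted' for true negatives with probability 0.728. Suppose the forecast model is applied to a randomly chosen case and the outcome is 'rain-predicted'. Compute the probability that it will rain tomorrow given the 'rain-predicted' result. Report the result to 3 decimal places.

P(H | E) ≈ 0.481

Write H for 'it will rain tomorrow'. Prior odds H:¬H = 0.207/0.793 = 0.26103. For the 'rain-predicted' outcome, the likelihood ratio is 0.965/0.272 = 3.5478.
Posterior odds = 0.26103 × 3.5478 = 0.92610, so P(H|E) = 0.92610/(1+0.92610) = 0.481.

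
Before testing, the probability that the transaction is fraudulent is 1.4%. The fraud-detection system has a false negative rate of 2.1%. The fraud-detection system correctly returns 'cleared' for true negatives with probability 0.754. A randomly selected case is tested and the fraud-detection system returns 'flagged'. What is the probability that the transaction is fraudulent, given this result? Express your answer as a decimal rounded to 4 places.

P(H | E) ≈ 0.0535

Write H for 'the transaction is fraudulent'. Prior odds H:¬H = 0.014/0.986 = 0.014199. For the 'flagged' outcome, the likelihood ratio is 0.979/0.246 = 3.9797.
Posterior odds = 0.014199 × 3.9797 = 0.056507, so P(H|E) = 0.056507/(1+0.056507) = 0.0535.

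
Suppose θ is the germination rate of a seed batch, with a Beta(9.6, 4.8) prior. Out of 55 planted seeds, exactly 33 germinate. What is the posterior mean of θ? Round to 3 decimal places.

Posterior mean ≈ 0.614

The binomial likelihood is conjugate to the Beta prior: with 33 successes and 22 failures, the posterior is Beta(9.6+33, 4.8+22) = Beta(42.6, 26.8).
E[θ | data] = 42.6/(42.6+26.8) = 0.614.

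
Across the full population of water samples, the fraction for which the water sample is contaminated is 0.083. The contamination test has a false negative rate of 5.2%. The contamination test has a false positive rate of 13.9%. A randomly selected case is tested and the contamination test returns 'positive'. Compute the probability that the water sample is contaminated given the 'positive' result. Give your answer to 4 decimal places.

Write H for 'the water sample is contaminated'. Prior odds H:¬H = 0.083/0.917 = 0.090513. For the 'positive' outcome, the likelihood ratio is 0.948/0.139 = 6.8201.
Posterior odds = 0.090513 × 6.8201 = 0.61731, so P(H|E) = 0.61731/(1+0.61731) = 0.3817.

P(H | E) ≈ 0.3817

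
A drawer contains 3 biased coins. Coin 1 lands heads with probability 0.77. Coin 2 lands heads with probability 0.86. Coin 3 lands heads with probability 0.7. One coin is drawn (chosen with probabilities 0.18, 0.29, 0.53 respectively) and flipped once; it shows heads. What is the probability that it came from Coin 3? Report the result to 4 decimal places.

Tabulate prior·likelihood by source: [1] prior 0.18, lik 0.77, product 0.1386; [2] prior 0.29, lik 0.86, product 0.2494; [3] prior 0.53, lik 0.7, product 0.3710.
Normalizing constant = 0.75900; the posterior for Coin 3 is its product over the sum, 0.3710/0.75900 = 0.4888.

Posterior probability ≈ 0.4888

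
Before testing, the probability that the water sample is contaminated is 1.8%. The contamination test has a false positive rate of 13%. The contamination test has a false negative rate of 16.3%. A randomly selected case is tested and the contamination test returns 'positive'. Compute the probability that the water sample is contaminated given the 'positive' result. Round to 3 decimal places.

Let H be the event that the water sample is contaminated. P(H) = 0.018, so P(¬H) = 0.982. With E the 'positive' result, P(E|H) = 0.837 and P(E|¬H) = 0.13.
P(E) = 0.837·0.018 + 0.13·0.982 = 0.015066 + 0.12766 = 0.14273.
By Bayes' theorem, P(H|E) = 0.015066 / 0.14273 = 0.106.

P(H | E) ≈ 0.106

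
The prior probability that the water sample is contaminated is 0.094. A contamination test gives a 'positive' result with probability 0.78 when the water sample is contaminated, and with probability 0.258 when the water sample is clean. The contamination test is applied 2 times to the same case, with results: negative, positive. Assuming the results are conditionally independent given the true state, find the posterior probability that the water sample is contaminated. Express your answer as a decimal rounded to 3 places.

Posterior P(H) ≈ 0.085

Let H be the event that the water sample is contaminated; start with P(H) = 0.094. P('positive'|H) = 0.78, P('positive'|¬H) = 0.258.
Update on result 1 ('negative'): P(H) ← 0.22·0.0940 / (0.22·0.0940 + 0.742·0.9060) = 0.020680/0.69293 = 0.0298.
Update on result 2 ('positive'): P(H) ← 0.78·0.0298 / (0.78·0.0298 + 0.258·0.9702) = 0.023278/0.27358 = 0.0851.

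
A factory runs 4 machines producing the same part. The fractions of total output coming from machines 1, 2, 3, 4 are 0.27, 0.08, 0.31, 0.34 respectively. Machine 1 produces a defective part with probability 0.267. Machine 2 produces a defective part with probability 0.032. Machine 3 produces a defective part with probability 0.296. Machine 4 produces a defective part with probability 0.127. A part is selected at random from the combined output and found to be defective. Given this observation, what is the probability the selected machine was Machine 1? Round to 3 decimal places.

Tabulate prior·likelihood by source: [1] prior 0.27, lik 0.267, product 0.07209; [2] prior 0.08, lik 0.032, product 0.002560; [3] prior 0.31, lik 0.296, product 0.09176; [4] prior 0.34, lik 0.127, product 0.04318.
Normalizing constant = 0.20959; the posterior for Machine 1 is its product over the sum, 0.07209/0.20959 = 0.344.

Posterior probability ≈ 0.344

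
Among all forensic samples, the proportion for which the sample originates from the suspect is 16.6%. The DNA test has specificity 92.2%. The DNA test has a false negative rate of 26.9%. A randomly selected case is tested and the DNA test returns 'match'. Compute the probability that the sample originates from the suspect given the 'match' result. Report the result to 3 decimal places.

Let H be the event that the sample originates from the suspect. P(H) = 0.166, so P(¬H) = 0.834. With E the 'match' result, P(E|H) = 0.731 and P(E|¬H) = 0.078.
P(E) = 0.731·0.166 + 0.078·0.834 = 0.12135 + 0.065052 = 0.18640.
By Bayes' theorem, P(H|E) = 0.12135 / 0.18640 = 0.651.

P(H | E) ≈ 0.651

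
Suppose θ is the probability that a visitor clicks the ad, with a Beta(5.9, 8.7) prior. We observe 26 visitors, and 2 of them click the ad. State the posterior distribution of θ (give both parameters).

Posterior: Beta(7.9, 32.7)

The binomial likelihood is conjugate to the Beta prior: with 2 successes and 24 failures, the posterior is Beta(5.9+2, 8.7+24) = Beta(7.9, 32.7).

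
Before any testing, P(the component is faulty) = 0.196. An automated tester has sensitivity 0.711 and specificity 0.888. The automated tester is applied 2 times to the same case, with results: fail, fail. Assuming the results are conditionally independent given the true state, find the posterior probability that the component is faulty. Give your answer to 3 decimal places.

With H the event that the component is faulty, the joint likelihood of the observed sequence is P(data|H) = 0.711·0.711 = 0.50552 and P(data|¬H) = 0.112·0.112 = 0.012544.
Bayes: P(H|data) = 0.196·0.50552 / (0.196·0.50552 + 0.804·0.012544) = 0.099082/0.10917 = 0.9076.

Posterior P(H) ≈ 0.908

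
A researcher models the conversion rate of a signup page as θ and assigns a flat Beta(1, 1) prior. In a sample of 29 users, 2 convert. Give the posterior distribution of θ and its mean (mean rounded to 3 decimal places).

Posterior: Beta(3, 28); mean ≈ 0.097

The binomial likelihood is conjugate to the Beta prior: with 2 successes and 27 failures, the posterior is Beta(1+2, 1+27) = Beta(3, 28).
Posterior mean = α/(α+β) = 3/31 = 0.097.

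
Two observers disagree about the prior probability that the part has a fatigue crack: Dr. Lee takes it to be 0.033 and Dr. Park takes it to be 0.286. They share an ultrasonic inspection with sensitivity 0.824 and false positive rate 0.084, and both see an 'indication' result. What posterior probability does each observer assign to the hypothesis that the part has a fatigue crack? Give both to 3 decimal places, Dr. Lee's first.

The likelihood ratio for an 'indication' result is 0.824/0.084 = 9.8095.
Dr. Lee: prior odds 0.033/0.967 = 0.034126; posterior odds 0.33476; posterior probability 0.251.
Dr. Park: prior odds 0.286/0.714 = 0.40056; posterior odds 3.9293; posterior probability 0.797.

Dr. Lee: 0.251; Dr. Park: 0.797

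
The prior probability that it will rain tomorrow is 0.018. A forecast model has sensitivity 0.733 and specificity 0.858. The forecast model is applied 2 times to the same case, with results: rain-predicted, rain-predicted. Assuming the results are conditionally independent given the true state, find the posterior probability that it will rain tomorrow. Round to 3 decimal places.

Let H be the event that it will rain tomorrow; start with P(H) = 0.018. P('rain-predicted'|H) = 0.733, P('rain-predicted'|¬H) = 0.142.
Update on result 1 ('rain-predicted'): P(H) ← 0.733·0.0180 / (0.733·0.0180 + 0.142·0.9820) = 0.013194/0.15264 = 0.0864.
Update on result 2 ('rain-predicted'): P(H) ← 0.733·0.0864 / (0.733·0.0864 + 0.142·0.9136) = 0.063360/0.19309 = 0.3281.

Posterior P(H) ≈ 0.328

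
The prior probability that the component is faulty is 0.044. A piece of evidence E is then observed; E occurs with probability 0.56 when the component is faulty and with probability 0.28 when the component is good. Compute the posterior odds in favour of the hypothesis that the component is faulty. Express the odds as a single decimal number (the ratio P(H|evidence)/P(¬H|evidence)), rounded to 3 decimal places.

Prior odds = 0.044/(1−0.044) = 0.046025. In log-odds, ln(0.046025) = -3.0786.
Add log likelihood ratio: ln(2.0000) = 0.69315.
Posterior log-odds = -2.3854, so posterior odds = exp(-2.3854) = 0.092050.

Posterior odds ≈ 0.092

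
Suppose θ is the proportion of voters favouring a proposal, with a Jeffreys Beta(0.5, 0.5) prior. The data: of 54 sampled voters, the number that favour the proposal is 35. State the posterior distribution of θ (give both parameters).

Observing 35 successes and 19 failures updates Beta(0.5, 0.5) by adding the success and failure counts to the two shape parameters: α = 0.5+35 = 35.5, β = 0.5+19 = 19.5.

Posterior: Beta(35.5, 19.5)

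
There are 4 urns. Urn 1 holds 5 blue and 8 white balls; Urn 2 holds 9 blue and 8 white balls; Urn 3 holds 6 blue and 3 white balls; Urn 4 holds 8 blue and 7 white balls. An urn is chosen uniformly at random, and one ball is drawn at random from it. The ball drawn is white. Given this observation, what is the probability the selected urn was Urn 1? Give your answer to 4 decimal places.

Posterior probability ≈ 0.3263

P(white|Urn 1) = 0.6154; P(white|Urn 2) = 0.4706; P(white|Urn 3) = 0.3333; P(white|Urn 4) = 0.4667.
Prior × likelihood for each source: 0.25·0.6154=0.1538, 0.25·0.4706=0.1176, 0.25·0.3333=0.08333, 0.25·0.4667=0.1167. Summing gives P(white) = 0.47149.
P(Urn 1 | white) = 0.1538 / 0.47149 = 0.3263.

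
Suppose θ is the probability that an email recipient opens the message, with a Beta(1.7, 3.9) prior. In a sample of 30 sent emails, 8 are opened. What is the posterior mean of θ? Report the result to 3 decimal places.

Observing 8 successes and 22 failures updates Beta(1.7, 3.9) by adding the success and failure counts to the two shape parameters: α = 1.7+8 = 9.7, β = 3.9+22 = 25.9.
E[θ | data] = 9.7/(9.7+25.9) = 0.272.

Posterior mean ≈ 0.272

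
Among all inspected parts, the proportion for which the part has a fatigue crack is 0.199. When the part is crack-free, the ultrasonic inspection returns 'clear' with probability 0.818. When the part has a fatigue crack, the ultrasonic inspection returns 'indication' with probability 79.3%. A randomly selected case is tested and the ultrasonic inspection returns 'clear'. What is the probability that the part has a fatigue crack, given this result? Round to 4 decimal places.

Let H be the event that the part has a fatigue crack. P(H) = 0.199, so P(¬H) = 0.801. With E the 'clear' result, P(E|H) = 0.207 and P(E|¬H) = 0.818.
P(E) = 0.207·0.199 + 0.818·0.801 = 0.041193 + 0.65522 = 0.69641.
By Bayes' theorem, P(H|E) = 0.041193 / 0.69641 = 0.0592.

P(H | E) ≈ 0.0592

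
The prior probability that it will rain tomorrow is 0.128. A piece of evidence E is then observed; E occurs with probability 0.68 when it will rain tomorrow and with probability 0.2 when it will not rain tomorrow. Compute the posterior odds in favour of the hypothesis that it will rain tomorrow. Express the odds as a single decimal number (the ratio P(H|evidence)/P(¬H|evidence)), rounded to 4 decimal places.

Prior odds = 0.128/(1−0.128) = 0.14679. In log-odds, ln(0.14679) = -1.9188.
Add log likelihood ratio: ln(3.4000) = 1.2238.
Posterior log-odds = -0.69498, so posterior odds = exp(-0.69498) = 0.49908.

Posterior odds ≈ 0.4991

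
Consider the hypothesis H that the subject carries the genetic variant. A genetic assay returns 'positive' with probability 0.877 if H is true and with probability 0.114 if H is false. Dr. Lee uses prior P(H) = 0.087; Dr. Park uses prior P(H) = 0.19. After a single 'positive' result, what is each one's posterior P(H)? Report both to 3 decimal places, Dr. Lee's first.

Dr. Lee: 0.423; Dr. Park: 0.643

P('+'|H) = 0.877, P('+'|¬H) = 0.114.
Dr. Lee: numerator 0.877·0.087 = 0.076299; evidence = 0.076299+0.114·0.913 = 0.18038; posterior = 0.423.
Dr. Park: numerator 0.877·0.19 = 0.16663; evidence = 0.16663+0.114·0.81 = 0.25897; posterior = 0.643.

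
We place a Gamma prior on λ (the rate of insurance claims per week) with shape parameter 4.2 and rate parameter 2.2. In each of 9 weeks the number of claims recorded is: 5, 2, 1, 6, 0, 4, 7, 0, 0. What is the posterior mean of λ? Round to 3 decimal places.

Total count ∑xᵢ = 25 over n = 9 weeks.
Gamma is conjugate to the Poisson likelihood: posterior is Gamma(shape = 4.2+25 = 29.2, rate = 2.2+9 = 11.2).
E[λ | data] = 29.2/11.2 = 2.607.

Posterior mean ≈ 2.607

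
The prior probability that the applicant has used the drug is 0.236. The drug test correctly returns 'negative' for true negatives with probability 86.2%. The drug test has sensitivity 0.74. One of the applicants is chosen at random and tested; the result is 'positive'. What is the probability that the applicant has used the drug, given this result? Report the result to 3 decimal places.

P(H | E) ≈ 0.624

Write H for 'the applicant has used the drug'. Prior odds H:¬H = 0.236/0.764 = 0.30890. For the 'positive' outcome, the likelihood ratio is 0.74/0.138 = 5.3623.
Posterior odds = 0.30890 × 5.3623 = 1.6564, so P(H|E) = 1.6564/(1+1.6564) = 0.624.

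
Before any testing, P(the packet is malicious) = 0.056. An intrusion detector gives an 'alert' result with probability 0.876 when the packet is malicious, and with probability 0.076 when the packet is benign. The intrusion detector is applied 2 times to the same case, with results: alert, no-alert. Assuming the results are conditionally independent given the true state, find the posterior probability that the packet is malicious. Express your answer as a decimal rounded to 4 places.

Let H be the event that the packet is malicious; start with P(H) = 0.056. P('alert'|H) = 0.876, P('alert'|¬H) = 0.076.
Update on result 1 ('alert'): P(H) ← 0.876·0.0560 / (0.876·0.0560 + 0.076·0.9440) = 0.049056/0.12080 = 0.4061.
Update on result 2 ('no-alert'): P(H) ← 0.124·0.4061 / (0.124·0.4061 + 0.924·0.5939) = 0.050355/0.59913 = 0.0840.

Posterior P(H) ≈ 0.0840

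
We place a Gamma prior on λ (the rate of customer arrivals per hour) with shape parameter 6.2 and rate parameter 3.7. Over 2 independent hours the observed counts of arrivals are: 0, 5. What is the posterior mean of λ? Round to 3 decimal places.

The Poisson likelihood adds the total count to the shape and the number of exposure periods to the rate. Here ∑xᵢ = 5 and n = 2, so shape 6.2→11.2 and rate 3.7→5.7.
Posterior mean = shape/rate = 11.2/5.7 = 1.965.

Posterior mean ≈ 1.965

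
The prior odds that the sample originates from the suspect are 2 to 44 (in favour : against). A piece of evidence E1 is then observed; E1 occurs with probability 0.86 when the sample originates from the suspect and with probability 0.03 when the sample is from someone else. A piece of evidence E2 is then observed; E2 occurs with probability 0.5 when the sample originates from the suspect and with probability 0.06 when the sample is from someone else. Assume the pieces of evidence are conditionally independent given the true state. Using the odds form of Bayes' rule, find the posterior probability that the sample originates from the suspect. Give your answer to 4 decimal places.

Posterior probability ≈ 0.9157

Prior odds = 2/44 = 0.045455.
Likelihood ratio for E1 = 0.86/0.03 = 28.667.
Likelihood ratio for E2 = 0.5/0.06 = 8.3333.
Posterior odds = prior odds × LR₁ × LR₂ = 10.859.
Posterior probability = odds/(1+odds) = 10.859/11.859 = 0.9157.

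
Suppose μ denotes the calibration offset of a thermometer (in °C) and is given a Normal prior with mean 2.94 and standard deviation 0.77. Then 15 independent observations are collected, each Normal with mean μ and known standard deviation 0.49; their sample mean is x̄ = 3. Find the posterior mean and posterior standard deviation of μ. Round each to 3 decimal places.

With known σ, the Normal prior is conjugate. Weight on the data is w = (n/σ²)/(n/σ² + 1/τ₀²) = 62.4740/(62.4740+1.68663) = 0.97371.
Posterior mean = w·x̄ + (1−w)·μ₀ = 0.97371·3 + 0.026288·2.94 = 2.998. Posterior variance = 1/(62.4740+1.68663) = 0.0155859, so SD = 0.125.

Posterior mean ≈ 2.998; posterior SD ≈ 0.125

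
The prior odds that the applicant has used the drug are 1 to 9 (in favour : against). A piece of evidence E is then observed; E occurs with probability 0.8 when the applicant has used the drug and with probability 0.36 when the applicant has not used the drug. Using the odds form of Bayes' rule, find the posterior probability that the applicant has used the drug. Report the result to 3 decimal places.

Posterior probability ≈ 0.198

Prior odds = 1/9 = 0.11111. In log-odds, ln(0.11111) = -2.1972.
Add log likelihood ratio: ln(2.2222) = 0.79851.
Posterior log-odds = -1.3987, so posterior odds = exp(-1.3987) = 0.24691. Converting, P(H|E) = 0.24691/1.2469 = 0.198.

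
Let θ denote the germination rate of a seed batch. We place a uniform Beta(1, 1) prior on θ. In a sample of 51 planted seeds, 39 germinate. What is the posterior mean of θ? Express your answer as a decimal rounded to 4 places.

Posterior mean ≈ 0.7547

Observing 39 successes and 12 failures updates Beta(1, 1) by adding the success and failure counts to the two shape parameters: α = 1+39 = 40, β = 1+12 = 13.
E[θ | data] = 40/(40+13) = 0.7547.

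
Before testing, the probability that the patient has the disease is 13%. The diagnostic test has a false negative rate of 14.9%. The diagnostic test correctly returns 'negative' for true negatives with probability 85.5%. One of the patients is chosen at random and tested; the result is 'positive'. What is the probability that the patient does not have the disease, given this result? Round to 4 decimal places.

Write H for 'the patient has the disease'. Prior odds H:¬H = 0.13/0.87 = 0.14943. For the 'positive' outcome, the likelihood ratio is 0.851/0.145 = 5.8690.
Posterior odds = 0.14943 × 5.8690 = 0.87697, so P(H|E) = 0.87697/(1+0.87697) = 0.4672. Then P(¬H|E) = 1 − 0.4672 = 0.5328.

P(¬H | E) ≈ 0.5328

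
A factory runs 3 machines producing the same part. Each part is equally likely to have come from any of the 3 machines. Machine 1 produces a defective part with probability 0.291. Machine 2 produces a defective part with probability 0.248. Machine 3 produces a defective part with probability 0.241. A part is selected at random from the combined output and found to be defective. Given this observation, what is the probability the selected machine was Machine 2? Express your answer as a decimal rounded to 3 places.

Posterior probability ≈ 0.318

Tabulate prior·likelihood by source: [1] prior 0.333333, lik 0.291, product 0.09700; [2] prior 0.333333, lik 0.248, product 0.08267; [3] prior 0.333333, lik 0.241, product 0.08033.
Normalizing constant = 0.26000; the posterior for Machine 2 is its product over the sum, 0.08267/0.26000 = 0.318.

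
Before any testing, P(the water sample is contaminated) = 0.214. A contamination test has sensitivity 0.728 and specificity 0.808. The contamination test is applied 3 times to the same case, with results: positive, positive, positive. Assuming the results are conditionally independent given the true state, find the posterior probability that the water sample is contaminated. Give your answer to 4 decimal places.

Posterior P(H) ≈ 0.9369

With H the event that the water sample is contaminated, the joint likelihood of the observed sequence is P(data|H) = 0.728·0.728·0.728 = 0.38583 and P(data|¬H) = 0.192·0.192·0.192 = 0.0070779.
Bayes: P(H|data) = 0.214·0.38583 / (0.214·0.38583 + 0.786·0.0070779) = 0.082567/0.088130 = 0.9369.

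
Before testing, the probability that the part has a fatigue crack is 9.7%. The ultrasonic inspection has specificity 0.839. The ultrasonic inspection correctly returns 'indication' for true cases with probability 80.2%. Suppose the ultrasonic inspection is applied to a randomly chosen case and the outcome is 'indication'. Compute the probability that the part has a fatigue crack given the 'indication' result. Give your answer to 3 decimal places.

P(H | E) ≈ 0.349

Write H for 'the part has a fatigue crack'. Prior odds H:¬H = 0.097/0.903 = 0.10742. For the 'indication' outcome, the likelihood ratio is 0.802/0.161 = 4.9814.
Posterior odds = 0.10742 × 4.9814 = 0.53510, so P(H|E) = 0.53510/(1+0.53510) = 0.349.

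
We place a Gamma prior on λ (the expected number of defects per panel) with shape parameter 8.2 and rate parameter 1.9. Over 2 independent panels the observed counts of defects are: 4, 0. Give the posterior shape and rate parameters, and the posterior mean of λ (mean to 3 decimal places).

The Poisson likelihood adds the total count to the shape and the number of exposure periods to the rate. Here ∑xᵢ = 4 and n = 2, so shape 8.2→12.2 and rate 1.9→3.9.
E[λ | data] = 12.2/3.9 = 3.128.

Posterior: Gamma(shape=12.2, rate=3.9); mean ≈ 3.128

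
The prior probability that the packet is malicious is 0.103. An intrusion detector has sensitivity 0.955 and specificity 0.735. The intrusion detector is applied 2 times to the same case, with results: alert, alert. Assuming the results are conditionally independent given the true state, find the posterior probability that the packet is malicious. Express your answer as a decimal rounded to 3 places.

Let H be the event that the packet is malicious; start with P(H) = 0.103. P('alert'|H) = 0.955, P('alert'|¬H) = 0.265.
Update on result 1 ('alert'): P(H) ← 0.955·0.1030 / (0.955·0.1030 + 0.265·0.8970) = 0.098365/0.33607 = 0.2927.
Update on result 2 ('alert'): P(H) ← 0.955·0.2927 / (0.955·0.2927 + 0.265·0.7073) = 0.27952/0.46696 = 0.5986.

Posterior P(H) ≈ 0.599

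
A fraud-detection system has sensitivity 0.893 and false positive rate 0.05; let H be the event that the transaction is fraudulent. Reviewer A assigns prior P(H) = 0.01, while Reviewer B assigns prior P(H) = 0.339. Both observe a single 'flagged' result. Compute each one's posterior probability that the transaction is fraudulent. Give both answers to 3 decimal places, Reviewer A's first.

Reviewer A: 0.153; Reviewer B: 0.902

The likelihood ratio for a 'flagged' result is 0.893/0.05 = 17.860.
Reviewer A: prior odds 0.01/0.99 = 0.010101; posterior odds 0.18040; posterior probability 0.153.
Reviewer B: prior odds 0.339/0.661 = 0.51286; posterior odds 9.1597; posterior probability 0.902.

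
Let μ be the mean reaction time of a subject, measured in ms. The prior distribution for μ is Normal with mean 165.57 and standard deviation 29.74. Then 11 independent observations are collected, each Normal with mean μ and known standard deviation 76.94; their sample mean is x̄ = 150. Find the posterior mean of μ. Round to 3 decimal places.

Posterior mean ≈ 155.890

Prior precision 1/τ₀² = 1/29.74² = 0.00113062; data precision n/σ² = 11/76.94² = 0.00185818.
Posterior precision = 0.00113062 + 0.00185818 = 0.00298881.
Posterior mean = (0.00113062·165.57 + 0.00185818·150) / 0.00298881 = 155.890.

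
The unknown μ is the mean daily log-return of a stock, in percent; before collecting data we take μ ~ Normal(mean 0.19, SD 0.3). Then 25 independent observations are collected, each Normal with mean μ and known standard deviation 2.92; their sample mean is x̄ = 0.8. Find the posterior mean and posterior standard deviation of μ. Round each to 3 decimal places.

Prior precision 1/τ₀² = 1/0.3² = 11.1111; data precision n/σ² = 25/2.92² = 2.93207.
Posterior precision = 11.1111 + 2.93207 = 14.0432, giving posterior SD = 1/√14.0432 = 0.267.
Posterior mean = (11.1111·0.19 + 2.93207·0.8) / 14.0432 = 0.317.

Posterior mean ≈ 0.317; posterior SD ≈ 0.267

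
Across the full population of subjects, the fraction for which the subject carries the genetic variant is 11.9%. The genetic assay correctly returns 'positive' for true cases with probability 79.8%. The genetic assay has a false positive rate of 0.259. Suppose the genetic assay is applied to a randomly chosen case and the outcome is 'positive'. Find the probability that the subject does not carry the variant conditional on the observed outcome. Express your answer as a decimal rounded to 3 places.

Let H be the event that the subject carries the genetic variant. P(H) = 0.119, so P(¬H) = 0.881. With E the 'positive' result, P(E|H) = 0.798 and P(E|¬H) = 0.259.
P(E) = 0.798·0.119 + 0.259·0.881 = 0.094962 + 0.22818 = 0.32314.
By Bayes' theorem, P(H|E) = 0.094962 / 0.32314 = 0.294. Hence P(¬H|E) = 1 − 0.294 = 0.706.

P(¬H | E) ≈ 0.706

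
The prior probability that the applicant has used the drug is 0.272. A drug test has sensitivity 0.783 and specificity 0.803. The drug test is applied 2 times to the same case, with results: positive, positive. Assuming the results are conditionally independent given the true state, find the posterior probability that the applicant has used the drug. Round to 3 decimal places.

Posterior P(H) ≈ 0.855

With H the event that the applicant has used the drug, the joint likelihood of the observed sequence is P(data|H) = 0.783·0.783 = 0.61309 and P(data|¬H) = 0.197·0.197 = 0.038809.
Bayes: P(H|data) = 0.272·0.61309 / (0.272·0.61309 + 0.728·0.038809) = 0.16676/0.19501 = 0.8551.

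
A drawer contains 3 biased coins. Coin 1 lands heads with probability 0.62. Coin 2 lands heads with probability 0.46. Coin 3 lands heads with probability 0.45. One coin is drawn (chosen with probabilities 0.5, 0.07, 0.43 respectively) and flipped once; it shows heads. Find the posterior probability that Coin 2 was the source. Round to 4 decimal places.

P(heads|C1) = 0.62; P(heads|C2) = 0.46; P(heads|C3) = 0.45.
Prior × likelihood for each source: 0.5·0.62=0.3100, 0.07·0.46=0.03220, 0.43·0.45=0.1935. Summing gives P(heads) = 0.53570.
P(Coin 2 | heads) = 0.03220 / 0.53570 = 0.0601.

Posterior probability ≈ 0.0601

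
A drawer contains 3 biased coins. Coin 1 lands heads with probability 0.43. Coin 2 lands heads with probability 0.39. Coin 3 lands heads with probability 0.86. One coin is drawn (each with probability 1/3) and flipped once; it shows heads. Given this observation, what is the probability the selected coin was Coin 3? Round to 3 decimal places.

Posterior probability ≈ 0.512

P(heads|C1) = 0.43; P(heads|C2) = 0.39; P(heads|C3) = 0.86.
Prior × likelihood for each source: 0.333333·0.43=0.1433, 0.333333·0.39=0.1300, 0.333333·0.86=0.2867. Summing gives P(heads) = 0.56000.
P(Coin 3 | heads) = 0.2867 / 0.56000 = 0.512.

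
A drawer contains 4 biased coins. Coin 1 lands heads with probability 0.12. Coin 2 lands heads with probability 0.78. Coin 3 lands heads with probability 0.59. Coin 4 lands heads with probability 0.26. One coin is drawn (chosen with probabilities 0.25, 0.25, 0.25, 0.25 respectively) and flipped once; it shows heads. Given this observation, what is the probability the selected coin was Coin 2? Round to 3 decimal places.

P(heads|C1) = 0.12; P(heads|C2) = 0.78; P(heads|C3) = 0.59; P(heads|C4) = 0.26.
Prior × likelihood for each source: 0.25·0.12=0.03000, 0.25·0.78=0.1950, 0.25·0.59=0.1475, 0.25·0.26=0.06500. Summing gives P(heads) = 0.43750.
P(Coin 2 | heads) = 0.1950 / 0.43750 = 0.446.

Posterior probability ≈ 0.446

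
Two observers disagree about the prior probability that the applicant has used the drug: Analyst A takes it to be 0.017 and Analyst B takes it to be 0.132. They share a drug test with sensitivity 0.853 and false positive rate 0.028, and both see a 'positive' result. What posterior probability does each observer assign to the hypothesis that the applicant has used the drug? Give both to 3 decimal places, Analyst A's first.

Analyst A: 0.345; Analyst B: 0.822

The likelihood ratio for a 'positive' result is 0.853/0.028 = 30.464.
Analyst A: prior odds 0.017/0.983 = 0.017294; posterior odds 0.52685; posterior probability 0.345.
Analyst B: prior odds 0.132/0.868 = 0.15207; posterior odds 4.6328; posterior probability 0.822.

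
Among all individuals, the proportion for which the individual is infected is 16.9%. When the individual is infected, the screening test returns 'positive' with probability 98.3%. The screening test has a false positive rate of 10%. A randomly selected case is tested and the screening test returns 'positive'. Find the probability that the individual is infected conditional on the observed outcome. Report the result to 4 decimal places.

Let H be the event that the individual is infected. P(H) = 0.169, so P(¬H) = 0.831. With E the 'positive' result, P(E|H) = 0.983 and P(E|¬H) = 0.1.
P(E) = 0.983·0.169 + 0.1·0.831 = 0.16613 + 0.083100 = 0.24923.
By Bayes' theorem, P(H|E) = 0.16613 / 0.24923 = 0.6666.

P(H | E) ≈ 0.6666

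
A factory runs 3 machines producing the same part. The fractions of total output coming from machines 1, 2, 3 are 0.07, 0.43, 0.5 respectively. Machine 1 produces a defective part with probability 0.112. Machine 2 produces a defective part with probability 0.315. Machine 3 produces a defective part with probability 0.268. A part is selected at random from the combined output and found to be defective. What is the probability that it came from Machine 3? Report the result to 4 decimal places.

Posterior probability ≈ 0.4832

P(defective|M1) = 0.112; P(defective|M2) = 0.315; P(defective|M3) = 0.268.
Prior × likelihood for each source: 0.07·0.112=0.007840, 0.43·0.315=0.1354, 0.5·0.268=0.1340. Summing gives P(defective) = 0.27729.
P(Machine 3 | defective) = 0.1340 / 0.27729 = 0.4832.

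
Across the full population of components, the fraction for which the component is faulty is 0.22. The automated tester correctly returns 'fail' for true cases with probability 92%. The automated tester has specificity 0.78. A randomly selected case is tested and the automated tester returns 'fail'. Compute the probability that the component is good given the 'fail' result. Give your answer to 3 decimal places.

P(¬H | E) ≈ 0.459

Write H for 'the component is faulty'. Prior odds H:¬H = 0.22/0.78 = 0.28205. For the 'fail' outcome, the likelihood ratio is 0.92/0.22 = 4.1818.
Posterior odds = 0.28205 × 4.1818 = 1.1795, so P(H|E) = 1.1795/(1+1.1795) = 0.541. Then P(¬H|E) = 1 − 0.541 = 0.459.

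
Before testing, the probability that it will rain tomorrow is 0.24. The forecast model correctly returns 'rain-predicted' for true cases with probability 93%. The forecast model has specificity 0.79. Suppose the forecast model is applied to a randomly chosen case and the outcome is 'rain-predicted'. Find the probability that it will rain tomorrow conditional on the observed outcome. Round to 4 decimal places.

P(H | E) ≈ 0.5831

Let H be the event that it will rain tomorrow. P(H) = 0.24, so P(¬H) = 0.76. With E the 'rain-predicted' result, P(E|H) = 0.93 and P(E|¬H) = 0.21.
P(E) = 0.93·0.24 + 0.21·0.76 = 0.22320 + 0.15960 = 0.38280.
By Bayes' theorem, P(H|E) = 0.22320 / 0.38280 = 0.5831.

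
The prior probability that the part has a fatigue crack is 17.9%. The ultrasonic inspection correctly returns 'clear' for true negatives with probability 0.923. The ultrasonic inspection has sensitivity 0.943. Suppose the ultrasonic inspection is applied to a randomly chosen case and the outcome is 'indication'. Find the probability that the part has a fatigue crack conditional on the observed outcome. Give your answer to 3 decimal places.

P(H | E) ≈ 0.728

Write H for 'the part has a fatigue crack'. Prior odds H:¬H = 0.179/0.821 = 0.21803. For the 'indication' outcome, the likelihood ratio is 0.943/0.077 = 12.247.
Posterior odds = 0.21803 × 12.247 = 2.6701, so P(H|E) = 2.6701/(1+2.6701) = 0.728.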